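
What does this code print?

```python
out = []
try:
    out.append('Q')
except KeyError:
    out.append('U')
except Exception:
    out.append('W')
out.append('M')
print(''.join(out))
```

Execution trace: 'Q' (try body, no exception) → 'M' (after the try/except). Output: QM

Answer: QM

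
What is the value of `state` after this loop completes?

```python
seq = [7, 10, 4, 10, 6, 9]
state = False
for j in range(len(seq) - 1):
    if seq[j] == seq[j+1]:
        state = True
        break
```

Check consecutive duplicates in [7, 10, 4, 10, 6, 9]
`state` takes the values: False

Answer: False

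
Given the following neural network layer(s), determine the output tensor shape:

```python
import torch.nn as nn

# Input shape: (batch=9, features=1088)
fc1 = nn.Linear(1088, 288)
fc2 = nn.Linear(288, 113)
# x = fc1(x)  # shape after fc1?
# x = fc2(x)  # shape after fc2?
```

Input: (9, 1088) -> after fc1: (9, 288) -> Output: (9, 113)

Answer: (9, 113)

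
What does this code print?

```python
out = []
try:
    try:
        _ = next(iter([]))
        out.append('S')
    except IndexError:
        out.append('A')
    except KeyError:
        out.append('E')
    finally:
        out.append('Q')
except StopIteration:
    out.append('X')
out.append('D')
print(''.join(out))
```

Execution trace: 'Q' (inner finally) → 'X' (outer except StopIteration) → 'D' (after the try/except). Output: QXD

Answer: QXD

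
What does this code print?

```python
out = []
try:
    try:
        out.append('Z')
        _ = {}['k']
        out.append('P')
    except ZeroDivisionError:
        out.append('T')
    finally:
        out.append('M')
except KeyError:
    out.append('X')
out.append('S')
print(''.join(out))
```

Execution trace: 'Z' (try body) → 'M' (finally) → 'X' (outer except KeyError) → 'S' (after the try/except). Output: ZMXS

Answer: ZMXS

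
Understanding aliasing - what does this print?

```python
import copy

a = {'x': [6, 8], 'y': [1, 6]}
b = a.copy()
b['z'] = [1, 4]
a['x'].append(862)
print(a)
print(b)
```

Key concept: shallow copy of dict with mutable values.
Step by step:
`a = {'x': [6, 8], 'y': [1, 6]}` → a = {'x': [6, 8], 'y': [1, 6]}
`b = a.copy()` → b = {'x': [6, 8], 'y': [1, 6]}
`b['z'] = [1, 4]` → b = {'x': [6, 8], 'y': [1, 6], 'z': [1, 4]}
`a['x'].append(862)` → a = {'x': [6, 8, 862], 'y': [1, 6]}; b = {'x': [6, 8, 862], 'y': [1, 6], 'z': [1, 4]}
`print(a)` → prints {'x': [6, 8, 862], 'y': [1, 6]}
`print(b)` → prints {'x': [6, 8, 862], 'y': [1, 6], 'z': [1, 4]}

Answer:
{'x': [6, 8, 862], 'y': [1, 6]}
{'x': [6, 8, 862], 'y': [1, 6], 'z': [1, 4]}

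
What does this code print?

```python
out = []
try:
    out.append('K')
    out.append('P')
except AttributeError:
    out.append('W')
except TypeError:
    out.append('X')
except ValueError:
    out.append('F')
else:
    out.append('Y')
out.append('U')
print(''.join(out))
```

Execution trace: 'K' (try body) → 'P' (try body, no exception) → 'Y' (else) → 'U' (after the try/except). Output: KPYU

Answer: KPYU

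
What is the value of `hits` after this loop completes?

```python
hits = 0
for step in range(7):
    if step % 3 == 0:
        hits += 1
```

Count numbers divisible by 3 in range(7)
`hits` takes the values: 0 → 1 → 2 → 3

Answer: 3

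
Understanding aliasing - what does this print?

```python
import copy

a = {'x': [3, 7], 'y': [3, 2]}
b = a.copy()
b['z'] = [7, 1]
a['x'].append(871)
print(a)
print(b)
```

Key concept: shallow copy of dict with mutable values.
Step by step:
`a = {'x': [3, 7], 'y': [3, 2]}` → a = {'x': [3, 7], 'y': [3, 2]}
`b = a.copy()` → b = {'x': [3, 7], 'y': [3, 2]}
`b['z'] = [7, 1]` → b = {'x': [3, 7], 'y': [3, 2], 'z': [7, 1]}
`a['x'].append(871)` → a = {'x': [3, 7, 871], 'y': [3, 2]}; b = {'x': [3, 7, 871], 'y': [3, 2], 'z': [7, 1]}
`print(a)` → prints {'x': [3, 7, 871], 'y': [3, 2]}
`print(b)` → prints {'x': [3, 7, 871], 'y': [3, 2], 'z': [7, 1]}

Answer:
{'x': [3, 7, 871], 'y': [3, 2]}
{'x': [3, 7, 871], 'y': [3, 2], 'z': [7, 1]}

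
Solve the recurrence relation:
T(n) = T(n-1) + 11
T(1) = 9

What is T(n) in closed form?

Unrolling: T(n) = T(1) + 11·(n-1) = 9 + 11(n-1) = 11n - 2.

Answer: T(n) = 11n - 2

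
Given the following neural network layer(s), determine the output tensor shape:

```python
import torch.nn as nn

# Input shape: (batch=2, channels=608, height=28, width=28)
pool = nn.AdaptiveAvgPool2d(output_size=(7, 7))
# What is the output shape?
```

Input: (2, 608, 28, 28) -> Output: (2, 608, 7, 7)

Answer: (2, 608, 7, 7)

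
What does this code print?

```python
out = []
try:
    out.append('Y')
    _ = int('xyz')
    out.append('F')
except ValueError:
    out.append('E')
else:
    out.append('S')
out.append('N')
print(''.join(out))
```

Execution trace: 'Y' (try body) → 'E' (except ValueError) → 'N' (after the try/except). Output: YEN

Answer: YEN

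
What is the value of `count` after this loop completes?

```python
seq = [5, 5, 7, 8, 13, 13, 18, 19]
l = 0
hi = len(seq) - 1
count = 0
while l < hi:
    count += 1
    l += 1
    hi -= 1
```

Iterations until pointers meet (list length 8)
`count` takes the values: 0 → 1 → 2 → 3 → 4

Answer: 4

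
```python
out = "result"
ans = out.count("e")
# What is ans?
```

Trace:
`out = "result"` → out = 'result'
`ans = out.count("e")` → ans = 1
So ans = 1

Answer: 1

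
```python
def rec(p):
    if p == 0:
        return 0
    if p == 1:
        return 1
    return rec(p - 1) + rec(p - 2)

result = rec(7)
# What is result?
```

Build up from base cases: rec(0)=0, rec(1)=1, rec(2)=1, rec(3)=2, rec(4)=3, rec(5)=5, rec(6)=8, ..., rec(7)=13

Answer: 13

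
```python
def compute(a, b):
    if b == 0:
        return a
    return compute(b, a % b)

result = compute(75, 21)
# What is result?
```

compute(75, 21) -> compute(21, 12) -> compute(12, 9) -> compute(9, 3) -> compute(3, 0) -> 3

Answer: 3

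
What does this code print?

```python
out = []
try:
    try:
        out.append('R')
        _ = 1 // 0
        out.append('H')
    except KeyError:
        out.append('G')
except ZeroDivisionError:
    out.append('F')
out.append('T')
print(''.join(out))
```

Execution trace: 'R' (try body) → 'F' (outer except ZeroDivisionError) → 'T' (after the try/except). Output: RFT

Answer: RFT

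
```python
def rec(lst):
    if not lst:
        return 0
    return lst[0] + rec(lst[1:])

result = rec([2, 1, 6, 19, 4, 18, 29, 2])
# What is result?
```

2 + 1 + 6 + 19 + 4 + 18 + 29 + 2 + 0 = 81

Answer: 81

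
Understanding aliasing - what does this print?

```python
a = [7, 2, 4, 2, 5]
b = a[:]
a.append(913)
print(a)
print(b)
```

Key concept: slice [:] creates copy.
Step by step:
`a = [7, 2, 4, 2, 5]` → a = [7, 2, 4, 2, 5]
`b = a[:]` → b = [7, 2, 4, 2, 5]
`a.append(913)` → a = [7, 2, 4, 2, 5, 913]
`print(a)` → prints [7, 2, 4, 2, 5, 913]
`print(b)` → prints [7, 2, 4, 2, 5]

Answer:
[7, 2, 4, 2, 5, 913]
[7, 2, 4, 2, 5]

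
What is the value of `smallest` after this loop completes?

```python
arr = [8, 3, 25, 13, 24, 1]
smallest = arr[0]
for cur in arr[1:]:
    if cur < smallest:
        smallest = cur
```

Minimum of [8, 3, 25, 13, 24, 1]
`smallest` takes the values: 8 → 3 → 1

Answer: 1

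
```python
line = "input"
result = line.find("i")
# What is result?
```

Trace:
`line = "input"` → line = 'input'
`result = line.find("i")` → result = 0
So result = 0

Answer: 0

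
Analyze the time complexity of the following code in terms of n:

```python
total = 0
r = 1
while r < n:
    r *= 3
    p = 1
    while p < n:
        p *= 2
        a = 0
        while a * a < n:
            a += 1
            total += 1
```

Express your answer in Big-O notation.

Each loop level contributes: log n × log n × √n. Multiplying the contributions gives O(√n log² n).

Answer: O(√n log² n)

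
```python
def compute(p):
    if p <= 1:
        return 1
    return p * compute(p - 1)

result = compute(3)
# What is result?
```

compute(3) = 3 * 2 * 1 = 6

Answer: 6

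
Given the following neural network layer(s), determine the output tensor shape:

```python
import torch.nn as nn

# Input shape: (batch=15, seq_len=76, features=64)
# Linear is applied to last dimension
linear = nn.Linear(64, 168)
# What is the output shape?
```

Input: (15, 76, 64) -> Output: (15, 76, 168)

Answer: (15, 76, 168)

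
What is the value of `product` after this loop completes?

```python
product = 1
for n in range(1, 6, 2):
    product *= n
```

Product of 1, 3, 5, ... up to 5
`product` takes the values: 1 → 3 → 15

Answer: 15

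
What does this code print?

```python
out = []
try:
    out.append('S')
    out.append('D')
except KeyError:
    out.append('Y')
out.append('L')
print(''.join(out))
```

Execution trace: 'S' (try body) → 'D' (try body, no exception) → 'L' (after the try/except). Output: SDL

Answer: SDL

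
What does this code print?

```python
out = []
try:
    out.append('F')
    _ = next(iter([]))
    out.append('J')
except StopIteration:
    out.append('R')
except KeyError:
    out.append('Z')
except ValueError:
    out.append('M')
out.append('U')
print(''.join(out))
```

Execution trace: 'F' (try body) → 'R' (except StopIteration) → 'U' (after the try/except). Output: FRU

Answer: FRU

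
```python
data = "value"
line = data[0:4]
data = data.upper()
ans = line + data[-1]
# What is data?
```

Trace:
`data = "value"` → data = 'value'
`line = data[0:4]` → line = 'valu'
`data = data.upper()` → data = 'VALUE'
`ans = line + data[-1]` → ans = 'valuE'
So data = 'VALUE'

Answer: 'VALUE'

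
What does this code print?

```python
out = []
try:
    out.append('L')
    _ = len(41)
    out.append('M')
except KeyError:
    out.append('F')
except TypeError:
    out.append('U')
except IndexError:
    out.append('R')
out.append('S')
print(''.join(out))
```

Execution trace: 'L' (try body) → 'U' (except TypeError) → 'S' (after the try/except). Output: LUS

Answer: LUS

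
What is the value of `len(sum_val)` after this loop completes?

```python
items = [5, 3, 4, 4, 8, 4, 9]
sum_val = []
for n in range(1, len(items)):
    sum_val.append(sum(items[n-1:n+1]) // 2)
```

Number of 2-element averages
`sum_val` takes the values: [] → [4] → [4, 3] → [4, 3, 4] → [4, 3, 4, 6] → [4, 3, 4, 6, 6] → [4, 3, 4, 6, 6, 6]
So `len(sum_val)` = 6

Answer: 6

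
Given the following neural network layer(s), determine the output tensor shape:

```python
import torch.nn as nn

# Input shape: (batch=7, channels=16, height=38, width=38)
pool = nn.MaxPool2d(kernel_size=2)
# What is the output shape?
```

Input: (7, 16, 38, 38) -> Output: (7, 16, 19, 19)

Answer: (7, 16, 19, 19)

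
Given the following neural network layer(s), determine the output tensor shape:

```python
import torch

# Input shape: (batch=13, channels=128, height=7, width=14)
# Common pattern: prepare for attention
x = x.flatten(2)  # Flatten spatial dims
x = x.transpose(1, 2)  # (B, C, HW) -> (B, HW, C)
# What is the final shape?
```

Input: (13, 128, 7, 14) -> after flatten(2): (13, 128, 98) -> Output: (13, 98, 128)

Answer: (13, 98, 128)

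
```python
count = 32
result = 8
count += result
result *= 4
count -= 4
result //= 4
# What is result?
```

Trace:
`count = 32` → count = 32
`result = 8` → result = 8
`count += result` → count = 40
`result *= 4` → result = 32
`count -= 4` → count = 36
`result //= 4` → result = 8
So result = 8

Answer: 8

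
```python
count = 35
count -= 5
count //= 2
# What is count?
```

Trace:
`count = 35` → count = 35
`count -= 5` → count = 30
`count //= 2` → count = 15
So count = 15

Answer: 15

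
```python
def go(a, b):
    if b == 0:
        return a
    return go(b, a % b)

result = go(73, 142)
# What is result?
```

go(73, 142) -> go(142, 73) -> go(73, 69) -> go(69, 4) -> go(4, 1) -> go(1, 0) -> 1

Answer: 1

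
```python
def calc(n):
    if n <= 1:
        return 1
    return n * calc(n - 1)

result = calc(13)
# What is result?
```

calc(13) = 13 * 12 * 11 * 10 * 9 * 8 * 7 * 6 * 5 * 4 * 3 * 2 * 1 = 6227020800

Answer: 6227020800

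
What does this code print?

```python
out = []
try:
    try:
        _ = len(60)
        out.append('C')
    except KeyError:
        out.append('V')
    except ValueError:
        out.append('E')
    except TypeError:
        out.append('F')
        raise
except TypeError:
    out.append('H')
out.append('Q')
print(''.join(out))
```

Execution trace: 'F' (inner except TypeError) → 'H' (outer except TypeError) → 'Q' (after the try/except). Output: FHQ

Answer: FHQ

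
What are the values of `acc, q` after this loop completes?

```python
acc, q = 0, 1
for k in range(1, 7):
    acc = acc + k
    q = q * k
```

Sum and factorial of 1 to 6
`acc, q` takes the values: (0, 1) → (1, 1) → (3, 1) → (3, 2) → (6, 2) → (6, 6) → (10, 6) → (10, 24) → (15, 24) → (15, 120) → (21, 120) → (21, 720)

Answer: 21, 720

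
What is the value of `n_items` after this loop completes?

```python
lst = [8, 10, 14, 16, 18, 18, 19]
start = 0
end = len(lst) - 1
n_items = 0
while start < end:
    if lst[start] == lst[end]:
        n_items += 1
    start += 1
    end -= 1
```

Count matching pairs from ends
`n_items` takes the values: 0

Answer: 0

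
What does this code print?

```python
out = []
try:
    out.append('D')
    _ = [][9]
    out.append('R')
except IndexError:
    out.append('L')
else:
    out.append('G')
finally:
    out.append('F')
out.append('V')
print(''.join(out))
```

Execution trace: 'D' (try body) → 'L' (except IndexError) → 'F' (finally) → 'V' (after the try/except). Output: DLFV

Answer: DLFV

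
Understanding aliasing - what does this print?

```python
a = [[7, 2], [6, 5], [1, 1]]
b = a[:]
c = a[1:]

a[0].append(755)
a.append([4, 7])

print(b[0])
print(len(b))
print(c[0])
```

Key concept: slice with nested mutation.
Step by step:
`a = [[7, 2], [6, 5], [1, 1]]` → a = [[7, 2], [6, 5], [1, 1]]
`b = a[:]` → b = [[7, 2], [6, 5], [1, 1]]
`c = a[1:]` → c = [[6, 5], [1, 1]]
`a[0].append(755)` → a = [[7, 2, 755], [6, 5], [1, 1]]; b = [[7, 2, 755], [6, 5], [1, 1]]
`a.append([4, 7])` → a = [[7, 2, 755], [6, 5], [1, 1], [4, 7]]
`print(b[0])` → prints [7, 2, 755]
`print(len(b))` → prints 3
`print(c[0])` → prints [6, 5]

Answer:
[7, 2, 755]
3
[6, 5]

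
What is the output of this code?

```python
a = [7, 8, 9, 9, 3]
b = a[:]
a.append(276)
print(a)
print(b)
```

Key concept: slice [:] creates copy.
Step by step:
`a = [7, 8, 9, 9, 3]` → a = [7, 8, 9, 9, 3]
`b = a[:]` → b = [7, 8, 9, 9, 3]
`a.append(276)` → a = [7, 8, 9, 9, 3, 276]
`print(a)` → prints [7, 8, 9, 9, 3, 276]
`print(b)` → prints [7, 8, 9, 9, 3]

Answer:
[7, 8, 9, 9, 3, 276]
[7, 8, 9, 9, 3]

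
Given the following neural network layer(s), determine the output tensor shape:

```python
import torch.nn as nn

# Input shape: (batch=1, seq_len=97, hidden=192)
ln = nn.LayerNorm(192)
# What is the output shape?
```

Input: (1, 97, 192) -> Output: (1, 97, 192)

Answer: (1, 97, 192)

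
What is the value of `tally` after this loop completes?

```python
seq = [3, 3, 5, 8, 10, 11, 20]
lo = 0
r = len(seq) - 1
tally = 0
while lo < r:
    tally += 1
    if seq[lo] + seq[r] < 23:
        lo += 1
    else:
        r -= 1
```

Steps to find pair summing to 23
`tally` takes the values: 0 → 1 → 2 → 3 → 4 → 5 → 6

Answer: 6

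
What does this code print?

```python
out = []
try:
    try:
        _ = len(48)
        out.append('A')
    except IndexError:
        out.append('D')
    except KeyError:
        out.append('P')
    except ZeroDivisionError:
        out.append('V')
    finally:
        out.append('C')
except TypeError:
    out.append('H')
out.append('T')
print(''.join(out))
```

Execution trace: 'C' (finally) → 'H' (outer except TypeError) → 'T' (after the try/except). Output: CHT

Answer: CHT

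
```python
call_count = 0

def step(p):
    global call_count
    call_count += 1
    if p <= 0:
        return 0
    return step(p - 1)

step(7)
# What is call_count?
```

Linear recursion stepping by 1: 8 calls from p=7 down to ≤0.

Answer: 8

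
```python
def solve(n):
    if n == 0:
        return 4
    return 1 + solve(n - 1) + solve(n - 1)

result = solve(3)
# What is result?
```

solve(n) = 1 + 2·solve(n-1), solve(0)=4. Closed form: (4+1)·2^3 - 1 = 39.

Answer: 39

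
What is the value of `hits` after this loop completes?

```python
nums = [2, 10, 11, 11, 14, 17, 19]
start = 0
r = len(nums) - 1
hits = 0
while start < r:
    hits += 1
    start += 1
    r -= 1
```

Iterations until pointers meet (list length 7)
`hits` takes the values: 0 → 1 → 2 → 3

Answer: 3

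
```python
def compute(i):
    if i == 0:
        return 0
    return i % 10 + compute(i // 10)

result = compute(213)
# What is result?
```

Sum of digits of 213: 3 + 1 + 2 = 6

Answer: 6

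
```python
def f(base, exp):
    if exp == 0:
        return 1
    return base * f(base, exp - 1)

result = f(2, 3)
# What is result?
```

f(2, 3) = 2 * 2 * 2 = 8

Answer: 8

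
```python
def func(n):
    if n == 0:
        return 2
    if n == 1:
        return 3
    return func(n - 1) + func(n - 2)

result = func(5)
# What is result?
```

Build up from base cases: func(0)=2, func(1)=3, func(2)=5, func(3)=8, func(4)=13, func(5)=21

Answer: 21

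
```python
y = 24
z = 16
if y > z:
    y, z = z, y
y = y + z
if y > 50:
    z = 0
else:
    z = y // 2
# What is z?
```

Trace:
`y = 24` → y = 24
`z = 16` → z = 16
`if y > z: ...` → y > z is True → y = 16; z = 24
`y = y + z` → y = 40
`if y > 50: ...` → y > 50 is False, take else branch → z = 20
So z = 20

Answer: 20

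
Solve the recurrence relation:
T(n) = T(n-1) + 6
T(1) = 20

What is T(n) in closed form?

Unrolling: T(n) = T(1) + 6·(n-1) = 20 + 6(n-1) = 6n + 14.

Answer: T(n) = 6n + 14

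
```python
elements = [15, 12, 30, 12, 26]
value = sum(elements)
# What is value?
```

Trace:
`elements = [15, 12, 30, 12, 26]` → elements = [15, 12, 30, 12, 26]
`value = sum(elements)` → value = 95
So value = 95

Answer: 95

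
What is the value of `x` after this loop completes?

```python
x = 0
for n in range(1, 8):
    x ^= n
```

XOR of 1 to 7
`x` takes the values: 0 → 1 → 3 → 0 → 4 → 1 → 7 → 0

Answer: 0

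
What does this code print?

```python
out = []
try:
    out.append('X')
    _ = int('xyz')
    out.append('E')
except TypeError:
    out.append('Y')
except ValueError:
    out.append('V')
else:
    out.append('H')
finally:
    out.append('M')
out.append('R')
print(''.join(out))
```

Execution trace: 'X' (try body) → 'V' (except ValueError) → 'M' (finally) → 'R' (after the try/except). Output: XVMR

Answer: XVMR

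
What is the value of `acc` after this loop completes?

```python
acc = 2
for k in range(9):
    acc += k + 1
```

Start at 2, add 1 to 9 = 47
`acc` takes the values: 2 → 3 → 5 → 8 → 12 → 17 → 23 → 30 → 38 → 47

Answer: 47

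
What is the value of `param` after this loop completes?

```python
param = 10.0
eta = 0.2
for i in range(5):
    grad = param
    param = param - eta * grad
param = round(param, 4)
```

Gradient descent: w = 10.0 * (1 - 0.2)^5
`param` takes the values: 10.0 → 8.0 → 6.4 → 5.12 → 4.096 → 3.2768

Answer: 3.2768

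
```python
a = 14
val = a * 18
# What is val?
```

Trace:
`a = 14` → a = 14
`val = a * 18` → val = 252
So val = 252

Answer: 252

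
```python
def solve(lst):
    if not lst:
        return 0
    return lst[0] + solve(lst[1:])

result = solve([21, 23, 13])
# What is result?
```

21 + 23 + 13 + 0 = 57

Answer: 57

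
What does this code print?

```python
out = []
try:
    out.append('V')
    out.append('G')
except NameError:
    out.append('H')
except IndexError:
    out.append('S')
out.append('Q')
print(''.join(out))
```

Execution trace: 'V' (try body) → 'G' (try body, no exception) → 'Q' (after the try/except). Output: VGQ

Answer: VGQ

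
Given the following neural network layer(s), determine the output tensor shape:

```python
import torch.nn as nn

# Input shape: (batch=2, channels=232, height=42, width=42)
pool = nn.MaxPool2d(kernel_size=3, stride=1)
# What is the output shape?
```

Input: (2, 232, 42, 42) -> Output: (2, 232, 40, 40)

Answer: (2, 232, 40, 40)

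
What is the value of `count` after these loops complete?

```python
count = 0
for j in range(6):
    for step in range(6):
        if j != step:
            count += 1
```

6² - 6 (exclude diagonal)
`count` takes the values: 0 → 1 → 2 → 3 → 4 → 5 → 6 → 7 → 8 → 9 → 10 → 11 → 12 → 13 → 14 → 15 → 16 → 17 → 18 → 19 → 20 → 21 → 22 → 23 → 24 → 25 → 26 → 27 → 28 → 29 → 30

Answer: 30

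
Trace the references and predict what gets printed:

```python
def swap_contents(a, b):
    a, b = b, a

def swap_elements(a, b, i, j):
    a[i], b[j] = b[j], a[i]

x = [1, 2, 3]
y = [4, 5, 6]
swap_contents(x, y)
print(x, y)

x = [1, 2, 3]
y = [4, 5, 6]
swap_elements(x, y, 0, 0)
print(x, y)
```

Key concept: parameter rebinding vs mutation.
Step by step:
`x = [1, 2, 3]` → x = [1, 2, 3]
`y = [4, 5, 6]` → y = [4, 5, 6]
`swap_contents(x, y)` → no visible change to tracked variables
`print(x, y)` → prints [1, 2, 3] [4, 5, 6]
`x = [1, 2, 3]` → x = [1, 2, 3]
`y = [4, 5, 6]` → y = [4, 5, 6]
`swap_elements(x, y, 0, 0)` → x = [4, 2, 3]; y = [1, 5, 6]
`print(x, y)` → prints [4, 2, 3] [1, 5, 6]

Answer:
[1, 2, 3] [4, 5, 6]
[4, 2, 3] [1, 5, 6]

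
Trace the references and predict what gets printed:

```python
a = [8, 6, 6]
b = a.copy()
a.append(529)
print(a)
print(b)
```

Key concept: list.copy() creates independent copy.
Step by step:
`a = [8, 6, 6]` → a = [8, 6, 6]
`b = a.copy()` → b = [8, 6, 6]
`a.append(529)` → a = [8, 6, 6, 529]
`print(a)` → prints [8, 6, 6, 529]
`print(b)` → prints [8, 6, 6]

Answer:
[8, 6, 6, 529]
[8, 6, 6]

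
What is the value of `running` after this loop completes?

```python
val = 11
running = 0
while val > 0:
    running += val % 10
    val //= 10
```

Sum digits of 11
`running` takes the values: 0 → 1 → 2

Answer: 2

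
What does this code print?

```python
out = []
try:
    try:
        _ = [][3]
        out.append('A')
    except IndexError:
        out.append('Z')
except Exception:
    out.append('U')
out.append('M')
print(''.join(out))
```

Execution trace: 'Z' (inner except IndexError) → 'M' (after the try/except). Output: ZM

Answer: ZM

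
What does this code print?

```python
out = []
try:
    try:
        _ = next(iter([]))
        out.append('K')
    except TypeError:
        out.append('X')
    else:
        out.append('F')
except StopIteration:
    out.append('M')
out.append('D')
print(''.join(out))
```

Execution trace: 'M' (outer except StopIteration) → 'D' (after the try/except). Output: MD

Answer: MD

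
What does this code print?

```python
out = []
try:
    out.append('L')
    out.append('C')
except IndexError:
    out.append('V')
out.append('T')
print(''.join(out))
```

Execution trace: 'L' (try body) → 'C' (try body, no exception) → 'T' (after the try/except). Output: LCT

Answer: LCT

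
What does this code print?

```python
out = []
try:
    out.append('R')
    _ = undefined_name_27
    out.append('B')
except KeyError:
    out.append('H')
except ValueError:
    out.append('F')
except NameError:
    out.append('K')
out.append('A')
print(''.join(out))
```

Execution trace: 'R' (try body) → 'K' (except NameError) → 'A' (after the try/except). Output: RKA

Answer: RKA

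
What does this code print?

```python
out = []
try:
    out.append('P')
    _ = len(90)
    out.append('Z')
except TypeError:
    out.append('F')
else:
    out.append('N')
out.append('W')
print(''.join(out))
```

Execution trace: 'P' (try body) → 'F' (except TypeError) → 'W' (after the try/except). Output: PFW

Answer: PFW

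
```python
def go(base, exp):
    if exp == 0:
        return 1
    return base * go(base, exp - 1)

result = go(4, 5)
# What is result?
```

go(4, 5) = 4 * 4 * 4 * 4 * 4 = 1024

Answer: 1024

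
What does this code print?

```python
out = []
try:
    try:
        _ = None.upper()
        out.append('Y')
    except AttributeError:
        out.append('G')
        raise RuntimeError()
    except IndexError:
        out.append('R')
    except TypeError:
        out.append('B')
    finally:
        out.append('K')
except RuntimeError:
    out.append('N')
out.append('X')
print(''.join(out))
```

Execution trace: 'G' (inner except AttributeError) → 'K' (inner finally) → 'N' (outer except RuntimeError) → 'X' (after the try/except). Output: GKNX

Answer: GKNX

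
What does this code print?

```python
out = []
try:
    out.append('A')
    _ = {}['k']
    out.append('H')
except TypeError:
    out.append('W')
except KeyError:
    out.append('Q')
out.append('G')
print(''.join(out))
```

Execution trace: 'A' (try body) → 'Q' (except KeyError) → 'G' (after the try/except). Output: AQG

Answer: AQG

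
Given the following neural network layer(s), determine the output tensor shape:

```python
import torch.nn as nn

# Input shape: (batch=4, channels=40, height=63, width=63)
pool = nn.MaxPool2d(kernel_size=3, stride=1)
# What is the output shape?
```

Input: (4, 40, 63, 63) -> Output: (4, 40, 61, 61)

Answer: (4, 40, 61, 61)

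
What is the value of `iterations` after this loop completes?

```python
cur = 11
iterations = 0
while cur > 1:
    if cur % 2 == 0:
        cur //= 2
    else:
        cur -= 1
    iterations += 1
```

Steps to reduce 11 to 1
`iterations` takes the values: 0 → 1 → 2 → 3 → 4 → 5

Answer: 5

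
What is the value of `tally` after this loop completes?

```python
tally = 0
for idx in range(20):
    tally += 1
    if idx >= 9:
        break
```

Loop breaks when idx reaches 9, tally is 10
`tally` takes the values: 0 → 1 → 2 → 3 → 4 → 5 → 6 → 7 → 8 → 9 → 10

Answer: 10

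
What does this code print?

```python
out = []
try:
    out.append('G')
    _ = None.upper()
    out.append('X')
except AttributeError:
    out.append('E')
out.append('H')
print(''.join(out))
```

Execution trace: 'G' (try body) → 'E' (except AttributeError) → 'H' (after the try/except). Output: GEH

Answer: GEH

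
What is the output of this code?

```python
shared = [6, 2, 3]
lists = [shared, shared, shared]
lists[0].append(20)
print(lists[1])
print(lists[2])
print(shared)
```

Key concept: list of same reference.
Step by step:
`shared = [6, 2, 3]` → shared = [6, 2, 3]
`lists = [shared, shared, shared]` → lists = [[6, 2, 3], [6, 2, 3], [6, 2, 3]]
`lists[0].append(20)` → shared = [6, 2, 3, 20]; lists = [[6, 2, 3, 20], [6, 2, 3, 20], [6, 2, 3, 20]]
`print(lists[1])` → prints [6, 2, 3, 20]
`print(lists[2])` → prints [6, 2, 3, 20]
`print(shared)` → prints [6, 2, 3, 20]

Answer:
[6, 2, 3, 20]
[6, 2, 3, 20]
[6, 2, 3, 20]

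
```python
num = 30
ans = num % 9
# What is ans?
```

Trace:
`num = 30` → num = 30
`ans = num % 9` → ans = 3
So ans = 3

Answer: 3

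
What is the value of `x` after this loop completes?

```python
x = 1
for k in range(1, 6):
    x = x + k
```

Start at 1, add 1 through 5
`x` takes the values: 1 → 2 → 4 → 7 → 11 → 16

Answer: 16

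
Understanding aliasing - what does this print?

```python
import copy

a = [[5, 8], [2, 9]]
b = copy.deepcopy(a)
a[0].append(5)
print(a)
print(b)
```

Key concept: deep copy is fully independent.
Step by step:
`a = [[5, 8], [2, 9]]` → a = [[5, 8], [2, 9]]
`b = copy.deepcopy(a)` → b = [[5, 8], [2, 9]]
`a[0].append(5)` → a = [[5, 8, 5], [2, 9]]
`print(a)` → prints [[5, 8, 5], [2, 9]]
`print(b)` → prints [[5, 8], [2, 9]]

Answer:
[[5, 8, 5], [2, 9]]
[[5, 8], [2, 9]]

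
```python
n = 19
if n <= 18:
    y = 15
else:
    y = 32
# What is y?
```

Trace:
`n = 19` → n = 19
`if n <= 18: ...` → n <= 18 is False, take else branch → y = 32
So y = 32

Answer: 32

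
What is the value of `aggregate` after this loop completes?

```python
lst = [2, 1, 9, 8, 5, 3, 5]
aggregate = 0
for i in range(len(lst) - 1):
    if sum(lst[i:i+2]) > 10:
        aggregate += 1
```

Count windows with sum > 10
`aggregate` takes the values: 0 → 1 → 2

Answer: 2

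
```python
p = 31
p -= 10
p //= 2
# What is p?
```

Trace:
`p = 31` → p = 31
`p -= 10` → p = 21
`p //= 2` → p = 10
So p = 10

Answer: 10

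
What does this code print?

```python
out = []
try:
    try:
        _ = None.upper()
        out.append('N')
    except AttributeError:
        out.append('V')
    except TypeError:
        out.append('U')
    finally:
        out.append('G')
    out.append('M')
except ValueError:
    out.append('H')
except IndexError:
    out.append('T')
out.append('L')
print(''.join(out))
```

Execution trace: 'V' (inner except AttributeError) → 'G' (inner finally) → 'M' (try body, no exception) → 'L' (after the try/except). Output: VGML

Answer: VGML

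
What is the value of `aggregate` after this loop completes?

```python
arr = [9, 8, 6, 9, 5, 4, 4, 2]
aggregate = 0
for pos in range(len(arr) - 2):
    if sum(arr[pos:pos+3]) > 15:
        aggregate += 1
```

Count windows with sum > 15
`aggregate` takes the values: 0 → 1 → 2 → 3 → 4

Answer: 4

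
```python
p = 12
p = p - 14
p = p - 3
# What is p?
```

Trace:
`p = 12` → p = 12
`p = p - 14` → p = -2
`p = p - 3` → p = -5
So p = -5

Answer: -5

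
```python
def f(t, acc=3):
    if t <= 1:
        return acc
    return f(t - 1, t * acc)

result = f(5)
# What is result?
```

Accumulator trace (n, acc): (5, 3) -> (4, 15) -> (3, 60) -> (2, 180) -> (1, 360) -> return 360

Answer: 360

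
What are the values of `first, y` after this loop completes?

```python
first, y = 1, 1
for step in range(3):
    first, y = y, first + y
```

Fibonacci: after 3 iterations
`first, y` takes the values: (1, 1) → (1, 2) → (2, 3) → (3, 5)

Answer: 3, 5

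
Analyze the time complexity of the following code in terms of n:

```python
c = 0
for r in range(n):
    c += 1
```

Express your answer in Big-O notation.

Each loop level contributes: n. Multiplying the contributions gives O(n).

Answer: O(n)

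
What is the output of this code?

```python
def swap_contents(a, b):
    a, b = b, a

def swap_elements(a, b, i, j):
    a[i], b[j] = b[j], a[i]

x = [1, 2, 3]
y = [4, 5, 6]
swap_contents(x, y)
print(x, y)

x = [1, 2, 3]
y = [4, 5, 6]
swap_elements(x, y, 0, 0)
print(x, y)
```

Key concept: parameter rebinding vs mutation.
Step by step:
`x = [1, 2, 3]` → x = [1, 2, 3]
`y = [4, 5, 6]` → y = [4, 5, 6]
`swap_contents(x, y)` → no visible change to tracked variables
`print(x, y)` → prints [1, 2, 3] [4, 5, 6]
`x = [1, 2, 3]` → x = [1, 2, 3]
`y = [4, 5, 6]` → y = [4, 5, 6]
`swap_elements(x, y, 0, 0)` → x = [4, 2, 3]; y = [1, 5, 6]
`print(x, y)` → prints [4, 2, 3] [1, 5, 6]

Answer:
[1, 2, 3] [4, 5, 6]
[4, 2, 3] [1, 5, 6]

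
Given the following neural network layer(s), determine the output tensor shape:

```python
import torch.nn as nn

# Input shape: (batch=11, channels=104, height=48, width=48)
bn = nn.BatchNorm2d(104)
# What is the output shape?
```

Input: (11, 104, 48, 48) -> Output: (11, 104, 48, 48)

Answer: (11, 104, 48, 48)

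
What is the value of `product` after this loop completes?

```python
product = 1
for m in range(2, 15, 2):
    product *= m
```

Product of even numbers 2 to 14
`product` takes the values: 1 → 2 → 8 → 48 → 384 → 3840 → 46080 → 645120

Answer: 645120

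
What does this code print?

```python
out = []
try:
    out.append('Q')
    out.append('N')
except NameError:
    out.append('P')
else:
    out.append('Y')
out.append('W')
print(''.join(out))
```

Execution trace: 'Q' (try body) → 'N' (try body, no exception) → 'Y' (else) → 'W' (after the try/except). Output: QNYW

Answer: QNYW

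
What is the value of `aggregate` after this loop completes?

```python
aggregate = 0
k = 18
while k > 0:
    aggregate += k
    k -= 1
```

Sum 18 down to 1
`aggregate` takes the values: 0 → 18 → 35 → 51 → 66 → 80 → 93 → 105 → 116 → 126 → 135 → 143 → 150 → 156 → 161 → 165 → 168 → 170 → 171

Answer: 171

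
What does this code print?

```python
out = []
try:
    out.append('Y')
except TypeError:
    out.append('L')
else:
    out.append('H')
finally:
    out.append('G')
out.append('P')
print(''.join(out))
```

Execution trace: 'Y' (try body, no exception) → 'H' (else) → 'G' (finally) → 'P' (after the try/except). Output: YHGP

Answer: YHGP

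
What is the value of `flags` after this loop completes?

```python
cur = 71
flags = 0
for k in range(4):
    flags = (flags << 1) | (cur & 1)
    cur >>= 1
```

Reverse lowest 4 bits of 71
`flags` takes the values: 0 → 1 → 3 → 7 → 14

Answer: 14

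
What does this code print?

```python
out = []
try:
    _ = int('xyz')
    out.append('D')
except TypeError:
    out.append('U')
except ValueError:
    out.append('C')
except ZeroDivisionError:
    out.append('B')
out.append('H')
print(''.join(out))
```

Execution trace: 'C' (except ValueError) → 'H' (after the try/except). Output: CH

Answer: CH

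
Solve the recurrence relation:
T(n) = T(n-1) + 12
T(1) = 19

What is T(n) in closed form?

Unrolling: T(n) = T(1) + 12·(n-1) = 19 + 12(n-1) = 12n + 7.

Answer: T(n) = 12n + 7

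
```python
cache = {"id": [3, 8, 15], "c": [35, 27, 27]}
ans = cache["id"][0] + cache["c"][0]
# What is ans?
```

Trace:
`cache = {"id": [3, 8, 15], "c": [35, 27, 27]}` → cache = {'id': [3, 8, 15], 'c': [35, 27, 27]}
`ans = cache["id"][0] + cache["c"][0]` → ans = 38
So ans = 38

Answer: 38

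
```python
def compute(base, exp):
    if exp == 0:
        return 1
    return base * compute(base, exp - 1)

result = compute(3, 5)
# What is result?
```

compute(3, 5) = 3 * 3 * 3 * 3 * 3 = 243

Answer: 243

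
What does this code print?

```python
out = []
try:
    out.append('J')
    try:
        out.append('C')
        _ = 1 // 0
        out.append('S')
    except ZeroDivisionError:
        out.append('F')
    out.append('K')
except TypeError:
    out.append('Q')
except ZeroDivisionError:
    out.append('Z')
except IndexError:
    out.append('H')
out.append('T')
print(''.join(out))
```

Execution trace: 'J' (try body) → 'C' (inner try body) → 'F' (inner except ZeroDivisionError) → 'K' (try body, no exception) → 'T' (after the try/except). Output: JCFKT

Answer: JCFKT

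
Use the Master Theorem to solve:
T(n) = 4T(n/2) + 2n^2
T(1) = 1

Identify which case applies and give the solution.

a=4, b=2, f(n)=2n^2. log_2(4) = 2. Since c=2 = 2, Case 2 applies: T(n) = Θ(n^log_b(a) · log n) = O(n^2 log n).

Answer: O(n^2 log n) - Case 2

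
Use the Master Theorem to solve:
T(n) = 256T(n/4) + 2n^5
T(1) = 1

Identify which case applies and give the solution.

a=256, b=4, f(n)=2n^5. log_4(256) = 4. Since c=5 > 4 and the regularity condition holds (256(n/4)^5 = (256/4^5)n^5 with 256/4^5 < 1), Case 3 applies: T(n) = Θ(f(n)) = O(n^5).

Answer: O(n^5) - Case 3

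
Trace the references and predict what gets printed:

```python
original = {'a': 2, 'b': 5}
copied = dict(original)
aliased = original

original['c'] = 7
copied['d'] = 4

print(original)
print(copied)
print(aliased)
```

Key concept: dict() creates copy, assignment creates alias.
Step by step:
`original = {'a': 2, 'b': 5}` → original = {'a': 2, 'b': 5}
`copied = dict(original)` → copied = {'a': 2, 'b': 5}
`aliased = original` → aliased = {'a': 2, 'b': 5} (same object as original)
`original['c'] = 7` → original = {'a': 2, 'b': 5, 'c': 7} (same object as aliased); aliased = {'a': 2, 'b': 5, 'c': 7} (same object as original)
`copied['d'] = 4` → copied = {'a': 2, 'b': 5, 'd': 4}
`print(original)` → prints {'a': 2, 'b': 5, 'c': 7}
`print(copied)` → prints {'a': 2, 'b': 5, 'd': 4}
`print(aliased)` → prints {'a': 2, 'b': 5, 'c': 7}

Answer:
{'a': 2, 'b': 5, 'c': 7}
{'a': 2, 'b': 5, 'd': 4}
{'a': 2, 'b': 5, 'c': 7}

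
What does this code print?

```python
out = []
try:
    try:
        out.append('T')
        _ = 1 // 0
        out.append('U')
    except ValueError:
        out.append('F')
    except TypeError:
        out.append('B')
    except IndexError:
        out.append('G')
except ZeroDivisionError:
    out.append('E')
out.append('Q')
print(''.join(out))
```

Execution trace: 'T' (try body) → 'E' (outer except ZeroDivisionError) → 'Q' (after the try/except). Output: TEQ

Answer: TEQ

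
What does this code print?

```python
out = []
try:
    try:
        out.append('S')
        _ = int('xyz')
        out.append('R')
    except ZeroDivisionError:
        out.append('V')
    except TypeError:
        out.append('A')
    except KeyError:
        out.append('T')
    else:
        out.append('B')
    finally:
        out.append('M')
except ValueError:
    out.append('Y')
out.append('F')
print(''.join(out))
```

Execution trace: 'S' (try body) → 'M' (finally) → 'Y' (outer except ValueError) → 'F' (after the try/except). Output: SMYF

Answer: SMYF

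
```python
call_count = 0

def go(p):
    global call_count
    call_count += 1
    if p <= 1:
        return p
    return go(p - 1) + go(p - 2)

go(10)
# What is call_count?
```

Calls(p) = 1 + Calls(p-1) + Calls(p-2); Calls(0)=Calls(1)=1. For p=10 this gives 177.

Answer: 177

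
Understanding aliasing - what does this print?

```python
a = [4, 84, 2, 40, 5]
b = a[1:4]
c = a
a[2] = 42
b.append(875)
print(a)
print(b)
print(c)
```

Key concept: slice vs alias.
Step by step:
`a = [4, 84, 2, 40, 5]` → a = [4, 84, 2, 40, 5]
`b = a[1:4]` → b = [84, 2, 40]
`c = a` → c = [4, 84, 2, 40, 5] (same object as a)
`a[2] = 42` → a = [4, 84, 42, 40, 5] (same object as c); c = [4, 84, 42, 40, 5] (same object as a)
`b.append(875)` → b = [84, 2, 40, 875]
`print(a)` → prints [4, 84, 42, 40, 5]
`print(b)` → prints [84, 2, 40, 875]
`print(c)` → prints [4, 84, 42, 40, 5]

Answer:
[4, 84, 42, 40, 5]
[84, 2, 40, 875]
[4, 84, 42, 40, 5]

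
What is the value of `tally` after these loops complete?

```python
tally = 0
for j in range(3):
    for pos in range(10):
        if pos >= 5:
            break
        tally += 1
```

Inner breaks at 5, outer runs 3 times
`tally` takes the values: 0 → 1 → 2 → 3 → 4 → 5 → 6 → 7 → 8 → 9 → 10 → 11 → 12 → 13 → 14 → 15

Answer: 15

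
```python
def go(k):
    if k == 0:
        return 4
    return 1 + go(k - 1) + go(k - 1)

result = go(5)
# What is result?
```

go(k) = 1 + 2·go(k-1), go(0)=4. Closed form: (4+1)·2^5 - 1 = 159.

Answer: 159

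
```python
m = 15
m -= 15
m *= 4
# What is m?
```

Trace:
`m = 15` → m = 15
`m -= 15` → m = 0
`m *= 4` → m = 0
So m = 0

Answer: 0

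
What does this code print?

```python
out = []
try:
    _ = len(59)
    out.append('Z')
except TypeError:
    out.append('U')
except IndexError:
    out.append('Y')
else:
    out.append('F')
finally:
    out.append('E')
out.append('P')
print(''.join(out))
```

Execution trace: 'U' (except TypeError) → 'E' (finally) → 'P' (after the try/except). Output: UEP

Answer: UEP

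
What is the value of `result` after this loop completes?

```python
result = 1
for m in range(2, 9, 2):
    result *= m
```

Product of even numbers 2 to 8
`result` takes the values: 1 → 2 → 8 → 48 → 384

Answer: 384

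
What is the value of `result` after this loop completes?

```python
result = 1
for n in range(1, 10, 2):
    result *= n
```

Product of 1, 3, 5, ... up to 9
`result` takes the values: 1 → 3 → 15 → 105 → 945

Answer: 945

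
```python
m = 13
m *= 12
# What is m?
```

Trace:
`m = 13` → m = 13
`m *= 12` → m = 156
So m = 156

Answer: 156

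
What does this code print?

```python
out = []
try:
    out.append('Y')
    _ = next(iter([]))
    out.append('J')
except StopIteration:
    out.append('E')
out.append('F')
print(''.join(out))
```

Execution trace: 'Y' (try body) → 'E' (except StopIteration) → 'F' (after the try/except). Output: YEF

Answer: YEF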